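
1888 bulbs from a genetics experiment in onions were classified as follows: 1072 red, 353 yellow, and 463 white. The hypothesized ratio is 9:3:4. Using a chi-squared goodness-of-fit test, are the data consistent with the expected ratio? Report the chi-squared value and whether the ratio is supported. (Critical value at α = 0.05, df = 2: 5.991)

Total ratio parts = 16. Expected numbers out of 1888:
  red: 1888 × 9/16 = 1062
  yellow: 1888 × 3/16 = 354
  white: 1888 × 4/16 = 472
χ² = Σ (O − E)² / E
  red: (1072 − 1062)² / 1062 = 0.0942
  yellow: (353 − 354)² / 354 = 0.0028
  white: (463 − 472)² / 472 = 0.1716
χ² = 0.0942 + 0.0028 + 0.1716 = 0.2686 ≈ 0.269
Degrees of freedom = 3 − 1 = 2; critical value at α = 0.05 is 5.991.
Since 0.269 < 5.991, we fail to reject the null hypothesis — the data are consistent with the 9:3:4 ratio.

0.269; consistent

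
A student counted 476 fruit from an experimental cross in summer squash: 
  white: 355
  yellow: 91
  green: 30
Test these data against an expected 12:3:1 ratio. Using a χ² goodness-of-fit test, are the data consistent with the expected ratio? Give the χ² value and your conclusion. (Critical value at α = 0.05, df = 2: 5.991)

0.048; consistent

Total ratio parts = 16. Expected numbers out of 476:
  white: 476 × 12/16 = 357
  yellow: 476 × 3/16 = 89.25
  green: 476 × 1/16 = 29.75
χ² = Σ (O − E)² / E
  white: (355 − 357)² / 357 = 0.0112
  yellow: (91 − 89.25)² / 89.25 = 0.0343
  green: (30 − 29.75)² / 29.75 = 0.0021
χ² = 0.0112 + 0.0343 + 0.0021 = 0.0476 ≈ 0.048
Degrees of freedom = 3 − 1 = 2; critical value at α = 0.05 is 5.991.
Since 0.048 < 5.991, we fail to reject the null hypothesis — the data are consistent with the 12:3:1 ratio.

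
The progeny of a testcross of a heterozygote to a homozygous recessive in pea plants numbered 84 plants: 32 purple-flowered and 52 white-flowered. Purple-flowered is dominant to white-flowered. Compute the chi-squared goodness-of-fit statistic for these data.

4.762

A testcross of a heterozygote (Aa × aa) gives a 1:1 phenotypic ratio.
Expected counts for N = 84 under a 1:1 ratio (total parts = 2):
  purple-flowered: 84 × 1/2 = 42
  white-flowered: 84 × 1/2 = 42
χ² = Σ (O − E)² / E
  purple-flowered: (32 − 42)² / 42 = 2.3810
  white-flowered: (52 − 42)² / 42 = 2.3810
χ² = 2.3810 + 2.3810 = 4.762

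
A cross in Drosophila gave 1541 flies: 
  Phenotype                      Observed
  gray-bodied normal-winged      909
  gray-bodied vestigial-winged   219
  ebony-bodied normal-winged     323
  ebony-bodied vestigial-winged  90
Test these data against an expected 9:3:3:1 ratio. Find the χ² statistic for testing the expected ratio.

Total ratio parts = 16. Expected numbers out of 1541:
  gray-bodied normal-winged: 1541 × 9/16 = 866.8125
  gray-bodied vestigial-winged: 1541 × 3/16 = 288.9375
  ebony-bodied normal-winged: 1541 × 3/16 = 288.9375
  ebony-bodied vestigial-winged: 1541 × 1/16 = 96.3125
χ² = Σ (O − E)² / E
  gray-bodied normal-winged: (909 − 866.8125)² / 866.8125 = 2.0533
  gray-bodied vestigial-winged: (219 − 288.9375)² / 288.9375 = 16.9284
  ebony-bodied normal-winged: (323 − 288.9375)² / 288.9375 = 4.0156
  ebony-bodied vestigial-winged: (90 − 96.3125)² / 96.3125 = 0.4137
χ² = 2.0533 + 16.9284 + 4.0156 + 0.4137 = 23.411

23.411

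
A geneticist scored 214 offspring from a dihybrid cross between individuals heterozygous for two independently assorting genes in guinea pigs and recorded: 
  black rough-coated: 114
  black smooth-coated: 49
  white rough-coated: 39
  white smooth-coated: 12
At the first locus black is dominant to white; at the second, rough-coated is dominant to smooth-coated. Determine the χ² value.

A dihybrid F₂ with independent assortment and complete dominance at both loci gives a 9:3:3:1 phenotypic ratio.
The 9:3:3:1 ratio has 16 parts, so with N = 214 the expected counts are:
  black rough-coated: 214 × 9/16 = 120.375
  black smooth-coated: 214 × 3/16 = 40.125
  white rough-coated: 214 × 3/16 = 40.125
  white smooth-coated: 214 × 1/16 = 13.375
χ² = Σ (O − E)² / E
  black rough-coated: (114 − 120.375)² / 120.375 = 0.3376
  black smooth-coated: (49 − 40.125)² / 40.125 = 1.9630
  white rough-coated: (39 − 40.125)² / 40.125 = 0.0315
  white smooth-coated: (12 − 13.375)² / 13.375 = 0.1414
χ² = 0.3376 + 1.9630 + 0.0315 + 0.1414 = 2.4735 ≈ 2.474

2.474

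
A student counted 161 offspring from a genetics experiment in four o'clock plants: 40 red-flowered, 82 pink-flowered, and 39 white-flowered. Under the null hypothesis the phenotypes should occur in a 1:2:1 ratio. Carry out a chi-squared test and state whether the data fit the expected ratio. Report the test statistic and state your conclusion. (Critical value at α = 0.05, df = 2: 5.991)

Total ratio parts = 4. Expected numbers out of 161:
  red-flowered: 161 × 1/4 = 40.25
  pink-flowered: 161 × 2/4 = 80.5
  white-flowered: 161 × 1/4 = 40.25
χ² = Σ (O − E)² / E
  red-flowered: (40 − 40.25)² / 40.25 = 0.0016
  pink-flowered: (82 − 80.5)² / 80.5 = 0.0280
  white-flowered: (39 − 40.25)² / 40.25 = 0.0388
χ² = 0.0016 + 0.0280 + 0.0388 = 0.0684 ≈ 0.068
Degrees of freedom = 3 − 1 = 2; critical value at α = 0.05 is 5.991.
Since 0.068 < 5.991, we fail to reject the null hypothesis — the data are consistent with the 1:2:1 ratio.

0.068; consistent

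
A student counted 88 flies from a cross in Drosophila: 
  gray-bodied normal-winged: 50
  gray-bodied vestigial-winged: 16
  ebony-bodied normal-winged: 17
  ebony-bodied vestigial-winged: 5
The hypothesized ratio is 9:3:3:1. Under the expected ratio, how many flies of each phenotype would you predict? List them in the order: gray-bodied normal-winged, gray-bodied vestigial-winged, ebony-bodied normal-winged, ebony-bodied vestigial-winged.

Total ratio parts = 16. Expected numbers out of 88:
  gray-bodied normal-winged: 88 × 9/16 = 49.5
  gray-bodied vestigial-winged: 88 × 3/16 = 16.5
  ebony-bodied normal-winged: 88 × 3/16 = 16.5
  ebony-bodied vestigial-winged: 88 × 1/16 = 5.5

49.5, 16.5, 16.5, 5.5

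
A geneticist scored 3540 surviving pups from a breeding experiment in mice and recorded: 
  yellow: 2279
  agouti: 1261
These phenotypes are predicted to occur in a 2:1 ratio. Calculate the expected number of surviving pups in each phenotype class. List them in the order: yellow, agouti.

2360, 1180

Expected counts for N = 3540 under a 2:1 ratio (total parts = 3):
  yellow: 3540 × 2/3 = 2360
  agouti: 3540 × 1/3 = 1180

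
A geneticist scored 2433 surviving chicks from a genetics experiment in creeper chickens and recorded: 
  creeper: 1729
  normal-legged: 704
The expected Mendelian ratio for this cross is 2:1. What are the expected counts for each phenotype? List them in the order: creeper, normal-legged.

Under the 2:1 hypothesis (Σ ratio = 3, N = 2433):
  creeper: 2433 × 2/3 = 1622
  normal-legged: 2433 × 1/3 = 811

1622, 811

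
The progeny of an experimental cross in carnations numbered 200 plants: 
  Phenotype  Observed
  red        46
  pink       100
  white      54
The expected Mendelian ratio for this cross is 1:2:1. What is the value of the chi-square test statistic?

0.640

Total ratio parts = 4. Expected numbers out of 200:
  red: 200 × 1/4 = 50
  pink: 200 × 2/4 = 100
  white: 200 × 1/4 = 50
χ² = Σ (O − E)² / E
  red: (46 − 50)² / 50 = 0.3200
  pink: (100 − 100)² / 100 = 0.0000
  white: (54 − 50)² / 50 = 0.3200
χ² = 0.3200 + 0.0000 + 0.3200 = 0.640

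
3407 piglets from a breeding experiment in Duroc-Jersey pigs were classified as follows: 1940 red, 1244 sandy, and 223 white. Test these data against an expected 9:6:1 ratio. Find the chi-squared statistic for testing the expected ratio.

1.650

Total ratio parts = 16. Expected numbers out of 3407:
  red: 3407 × 9/16 = 1916.4375
  sandy: 3407 × 6/16 = 1277.625
  white: 3407 × 1/16 = 212.9375
χ² = Σ (O − E)² / E
  red: (1940 − 1916.4375)² / 1916.4375 = 0.2897
  sandy: (1244 − 1277.625)² / 1277.625 = 0.8850
  white: (223 − 212.9375)² / 212.9375 = 0.4755
χ² = 0.2897 + 0.8850 + 0.4755 = 1.6502 ≈ 1.650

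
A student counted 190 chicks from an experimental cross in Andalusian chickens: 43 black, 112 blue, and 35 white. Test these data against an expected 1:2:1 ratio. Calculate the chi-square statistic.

6.758

Total ratio parts = 4. Expected numbers out of 190:
  black: 190 × 1/4 = 47.5
  blue: 190 × 2/4 = 95
  white: 190 × 1/4 = 47.5
χ² = Σ (O − E)² / E
  black: (43 − 47.5)² / 47.5 = 0.4263
  blue: (112 − 95)² / 95 = 3.0421
  white: (35 − 47.5)² / 47.5 = 3.2895
χ² = 0.4263 + 3.0421 + 3.2895 = 6.7579 ≈ 6.758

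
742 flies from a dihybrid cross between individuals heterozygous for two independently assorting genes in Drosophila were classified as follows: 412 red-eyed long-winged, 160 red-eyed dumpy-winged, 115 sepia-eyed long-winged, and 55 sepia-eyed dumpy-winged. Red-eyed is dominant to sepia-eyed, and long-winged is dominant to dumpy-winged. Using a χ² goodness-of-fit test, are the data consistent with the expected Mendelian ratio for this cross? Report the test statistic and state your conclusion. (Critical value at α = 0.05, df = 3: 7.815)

A dihybrid F₂ with independent assortment and complete dominance at both loci gives a 9:3:3:1 phenotypic ratio.
Expected counts for N = 742 under a 9:3:3:1 ratio (total parts = 16):
  red-eyed long-winged: 742 × 9/16 = 417.375
  red-eyed dumpy-winged: 742 × 3/16 = 139.125
  sepia-eyed long-winged: 742 × 3/16 = 139.125
  sepia-eyed dumpy-winged: 742 × 1/16 = 46.375
χ² = Σ (O − E)² / E
  red-eyed long-winged: (412 − 417.375)² / 417.375 = 0.0692
  red-eyed dumpy-winged: (160 − 139.125)² / 139.125 = 3.1322
  sepia-eyed long-winged: (115 − 139.125)² / 139.125 = 4.1834
  sepia-eyed dumpy-winged: (55 − 46.375)² / 46.375 = 1.6041
χ² = 0.0692 + 3.1322 + 4.1834 + 1.6041 = 8.9889 ≈ 8.989
Degrees of freedom = 4 − 1 = 3; critical value at α = 0.05 is 7.815.
Since 8.989 > 7.815, we reject the null hypothesis — the data do not fit the 9:3:3:1 ratio.

8.989; not consistent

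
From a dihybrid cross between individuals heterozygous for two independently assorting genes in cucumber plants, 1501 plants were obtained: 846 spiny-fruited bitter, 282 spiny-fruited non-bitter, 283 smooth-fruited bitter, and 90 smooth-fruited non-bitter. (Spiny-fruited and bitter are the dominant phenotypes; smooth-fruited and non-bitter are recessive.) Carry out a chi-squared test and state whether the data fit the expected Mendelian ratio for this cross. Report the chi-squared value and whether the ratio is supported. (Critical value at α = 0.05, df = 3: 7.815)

0.168; consistent

A dihybrid F₂ with independent assortment and complete dominance at both loci gives a 9:3:3:1 phenotypic ratio.
The 9:3:3:1 ratio has 16 parts, so with N = 1501 the expected counts are:
  spiny-fruited bitter: 1501 × 9/16 = 844.3125
  spiny-fruited non-bitter: 1501 × 3/16 = 281.4375
  smooth-fruited bitter: 1501 × 3/16 = 281.4375
  smooth-fruited non-bitter: 1501 × 1/16 = 93.8125
χ² = Σ (O − E)² / E
  spiny-fruited bitter: (846 − 844.3125)² / 844.3125 = 0.0034
  spiny-fruited non-bitter: (282 − 281.4375)² / 281.4375 = 0.0011
  smooth-fruited bitter: (283 − 281.4375)² / 281.4375 = 0.0087
  smooth-fruited non-bitter: (90 − 93.8125)² / 93.8125 = 0.1549
χ² = 0.0034 + 0.0011 + 0.0087 + 0.1549 = 0.1681 ≈ 0.168
Degrees of freedom = 4 − 1 = 3; critical value at α = 0.05 is 7.815.
Since 0.168 < 7.815, we fail to reject the null hypothesis — the data are consistent with the 9:3:3:1 ratio.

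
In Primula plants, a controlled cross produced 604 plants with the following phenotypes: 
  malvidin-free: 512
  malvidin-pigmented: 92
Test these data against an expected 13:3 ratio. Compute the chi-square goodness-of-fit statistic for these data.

Under the 13:3 hypothesis (Σ ratio = 16, N = 604):
  malvidin-free: 604 × 13/16 = 490.75
  malvidin-pigmented: 604 × 3/16 = 113.25
χ² = Σ (O − E)² / E
  malvidin-free: (512 − 490.75)² / 490.75 = 0.9201
  malvidin-pigmented: (92 − 113.25)² / 113.25 = 3.9873
χ² = 0.9201 + 3.9873 = 4.9074 ≈ 4.907

4.907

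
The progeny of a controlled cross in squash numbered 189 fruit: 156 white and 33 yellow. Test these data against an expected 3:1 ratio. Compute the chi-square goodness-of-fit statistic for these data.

The 3:1 ratio has 4 parts, so with N = 189 the expected counts are:
  white: 189 × 3/4 = 141.75
  yellow: 189 × 1/4 = 47.25
χ² = Σ (O − E)² / E
  white: (156 − 141.75)² / 141.75 = 1.4325
  yellow: (33 − 47.25)² / 47.25 = 4.2976
χ² = 1.4325 + 4.2976 = 5.7301 ≈ 5.730

5.730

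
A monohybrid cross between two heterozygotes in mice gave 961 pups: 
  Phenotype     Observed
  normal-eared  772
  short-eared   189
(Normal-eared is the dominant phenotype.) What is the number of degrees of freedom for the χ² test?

1

For a monohybrid cross between heterozygotes with complete dominance, the expected phenotypic ratio is 3:1.
A goodness-of-fit test with 2 phenotype classes has df = 2 − 1 = 1.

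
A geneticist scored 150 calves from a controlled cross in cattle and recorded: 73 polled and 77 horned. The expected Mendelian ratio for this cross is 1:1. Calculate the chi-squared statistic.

Total ratio parts = 2. Expected numbers out of 150:
  polled: 150 × 1/2 = 75
  horned: 150 × 1/2 = 75
χ² = Σ (O − E)² / E
  polled: (73 − 75)² / 75 = 0.0533
  horned: (77 − 75)² / 75 = 0.0533
χ² = 0.0533 + 0.0533 = 0.1066 ≈ 0.107

0.107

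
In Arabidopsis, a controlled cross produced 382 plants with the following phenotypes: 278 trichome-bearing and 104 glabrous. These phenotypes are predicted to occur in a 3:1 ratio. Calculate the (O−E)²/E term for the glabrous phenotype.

The 3:1 ratio has 4 parts, so with N = 382 the expected counts are:
  trichome-bearing: 382 × 3/4 = 286.5
  glabrous: 382 × 1/4 = 95.5
Contribution of glabrous: (104 − 95.5)² / 95.5 = 0.7565

0.757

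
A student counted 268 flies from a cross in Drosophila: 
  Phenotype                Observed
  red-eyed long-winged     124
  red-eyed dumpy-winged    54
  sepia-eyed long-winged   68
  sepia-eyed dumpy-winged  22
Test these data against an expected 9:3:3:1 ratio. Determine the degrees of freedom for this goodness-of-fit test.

A goodness-of-fit test with 4 phenotype classes has df = 4 − 1 = 3.

3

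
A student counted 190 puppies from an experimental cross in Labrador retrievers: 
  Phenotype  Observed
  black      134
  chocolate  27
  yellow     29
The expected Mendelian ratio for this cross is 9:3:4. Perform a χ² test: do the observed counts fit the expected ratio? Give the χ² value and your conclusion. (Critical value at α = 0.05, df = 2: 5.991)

16.178; not consistent

Under the 9:3:4 hypothesis (Σ ratio = 16, N = 190):
  black: 190 × 9/16 = 106.875
  chocolate: 190 × 3/16 = 35.625
  yellow: 190 × 4/16 = 47.5
χ² = Σ (O − E)² / E
  black: (134 − 106.875)² / 106.875 = 6.8844
  chocolate: (27 − 35.625)² / 35.625 = 2.0882
  yellow: (29 − 47.5)² / 47.5 = 7.2053
χ² = 6.8844 + 2.0882 + 7.2053 = 16.1779 ≈ 16.178
Degrees of freedom = 3 − 1 = 2; critical value at α = 0.05 is 5.991.
Since 16.178 > 5.991, we reject the null hypothesis — the data do not fit the 9:3:4 ratio.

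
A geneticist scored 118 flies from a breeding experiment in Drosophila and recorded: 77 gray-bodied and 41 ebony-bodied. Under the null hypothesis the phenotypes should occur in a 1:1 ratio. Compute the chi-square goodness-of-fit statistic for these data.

The 1:1 ratio has 2 parts, so with N = 118 the expected counts are:
  gray-bodied: 118 × 1/2 = 59
  ebony-bodied: 118 × 1/2 = 59
χ² = Σ (O − E)² / E
  gray-bodied: (77 − 59)² / 59 = 5.4915
  ebony-bodied: (41 − 59)² / 59 = 5.4915
χ² = 5.4915 + 5.4915 = 10.983

10.983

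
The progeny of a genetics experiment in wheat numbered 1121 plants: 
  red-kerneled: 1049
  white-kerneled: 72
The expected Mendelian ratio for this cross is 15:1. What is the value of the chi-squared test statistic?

0.057

Total ratio parts = 16. Expected numbers out of 1121:
  red-kerneled: 1121 × 15/16 = 1050.9375
  white-kerneled: 1121 × 1/16 = 70.0625
χ² = Σ (O − E)² / E
  red-kerneled: (1049 − 1050.9375)² / 1050.9375 = 0.0036
  white-kerneled: (72 − 70.0625)² / 70.0625 = 0.0536
χ² = 0.0036 + 0.0536 = 0.0572 ≈ 0.057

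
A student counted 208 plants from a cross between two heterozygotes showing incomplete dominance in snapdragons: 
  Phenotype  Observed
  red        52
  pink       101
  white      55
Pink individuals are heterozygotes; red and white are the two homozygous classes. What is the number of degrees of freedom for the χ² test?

2

With incomplete dominance, a heterozygote × heterozygote cross gives a 1:2:1 phenotypic ratio.
A goodness-of-fit test with 3 phenotype classes has df = 3 − 1 = 2.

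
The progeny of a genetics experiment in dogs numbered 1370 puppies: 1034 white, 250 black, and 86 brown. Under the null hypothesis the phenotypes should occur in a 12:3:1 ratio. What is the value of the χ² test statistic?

0.227

The 12:3:1 ratio has 16 parts, so with N = 1370 the expected counts are:
  white: 1370 × 12/16 = 1027.5
  black: 1370 × 3/16 = 256.875
  brown: 1370 × 1/16 = 85.625
χ² = Σ (O − E)² / E
  white: (1034 − 1027.5)² / 1027.5 = 0.0411
  black: (250 − 256.875)² / 256.875 = 0.1840
  brown: (86 − 85.625)² / 85.625 = 0.0016
χ² = 0.0411 + 0.1840 + 0.0016 = 0.2267 ≈ 0.227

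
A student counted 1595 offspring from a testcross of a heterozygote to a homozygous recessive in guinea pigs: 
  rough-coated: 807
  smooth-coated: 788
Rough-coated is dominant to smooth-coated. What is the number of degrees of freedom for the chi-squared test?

A testcross of a heterozygote (Aa × aa) gives a 1:1 phenotypic ratio.
A goodness-of-fit test with 2 phenotype classes has df = 2 − 1 = 1.

1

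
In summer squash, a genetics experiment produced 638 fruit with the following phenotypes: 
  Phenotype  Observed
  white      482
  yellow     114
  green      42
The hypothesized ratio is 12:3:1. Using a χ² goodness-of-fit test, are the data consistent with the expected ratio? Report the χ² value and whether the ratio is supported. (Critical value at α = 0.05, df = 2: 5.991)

The 12:3:1 ratio has 16 parts, so with N = 638 the expected counts are:
  white: 638 × 12/16 = 478.5
  yellow: 638 × 3/16 = 119.625
  green: 638 × 1/16 = 39.875
χ² = Σ (O − E)² / E
  white: (482 − 478.5)² / 478.5 = 0.0256
  yellow: (114 − 119.625)² / 119.625 = 0.2645
  green: (42 − 39.875)² / 39.875 = 0.1132
χ² = 0.0256 + 0.2645 + 0.1132 = 0.4033 ≈ 0.403
Degrees of freedom = 3 − 1 = 2; critical value at α = 0.05 is 5.991.
Since 0.403 < 5.991, we fail to reject the null hypothesis — the data are consistent with the 12:3:1 ratio.

0.403; consistent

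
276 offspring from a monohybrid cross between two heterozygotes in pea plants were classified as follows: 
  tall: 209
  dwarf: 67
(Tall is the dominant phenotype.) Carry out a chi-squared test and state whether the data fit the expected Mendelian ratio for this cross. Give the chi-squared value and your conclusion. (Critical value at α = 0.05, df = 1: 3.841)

0.077; consistent

For a monohybrid cross between heterozygotes with complete dominance, the expected phenotypic ratio is 3:1.
Expected counts for N = 276 under a 3:1 ratio (total parts = 4):
  tall: 276 × 3/4 = 207
  dwarf: 276 × 1/4 = 69
χ² = Σ (O − E)² / E
  tall: (209 − 207)² / 207 = 0.0193
  dwarf: (67 − 69)² / 69 = 0.0580
χ² = 0.0193 + 0.0580 = 0.0773 ≈ 0.077
Degrees of freedom = 2 − 1 = 1; critical value at α = 0.05 is 3.841.
Since 0.077 < 3.841, we fail to reject the null hypothesis — the data are consistent with the 3:1 ratio.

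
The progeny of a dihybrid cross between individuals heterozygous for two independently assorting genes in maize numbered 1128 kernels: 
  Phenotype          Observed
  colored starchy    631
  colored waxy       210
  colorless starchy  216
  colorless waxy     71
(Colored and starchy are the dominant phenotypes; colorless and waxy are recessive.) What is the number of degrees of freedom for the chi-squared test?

3

A dihybrid F₂ with independent assortment and complete dominance at both loci gives a 9:3:3:1 phenotypic ratio.
A goodness-of-fit test with 4 phenotype classes has df = 4 − 1 = 3.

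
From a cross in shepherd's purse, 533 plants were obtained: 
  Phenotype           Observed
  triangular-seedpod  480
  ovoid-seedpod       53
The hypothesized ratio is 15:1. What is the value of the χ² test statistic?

12.411

Under the 15:1 hypothesis (Σ ratio = 16, N = 533):
  triangular-seedpod: 533 × 15/16 = 499.6875
  ovoid-seedpod: 533 × 1/16 = 33.3125
χ² = Σ (O − E)² / E
  triangular-seedpod: (480 − 499.6875)² / 499.6875 = 0.7757
  ovoid-seedpod: (53 − 33.3125)² / 33.3125 = 11.6352
χ² = 0.7757 + 11.6352 = 12.4109 ≈ 12.411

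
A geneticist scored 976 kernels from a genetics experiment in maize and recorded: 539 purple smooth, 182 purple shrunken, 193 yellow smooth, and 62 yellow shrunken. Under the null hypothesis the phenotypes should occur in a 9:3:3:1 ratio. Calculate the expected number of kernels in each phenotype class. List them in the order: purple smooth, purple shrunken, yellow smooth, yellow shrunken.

Expected counts for N = 976 under a 9:3:3:1 ratio (total parts = 16):
  purple smooth: 976 × 9/16 = 549
  purple shrunken: 976 × 3/16 = 183
  yellow smooth: 976 × 3/16 = 183
  yellow shrunken: 976 × 1/16 = 61

549, 183, 183, 61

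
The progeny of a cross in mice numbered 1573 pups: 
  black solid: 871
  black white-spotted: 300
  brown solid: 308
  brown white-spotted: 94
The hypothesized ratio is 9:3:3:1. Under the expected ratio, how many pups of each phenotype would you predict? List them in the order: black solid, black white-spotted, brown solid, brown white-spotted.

884.8125, 294.9375, 294.9375, 98.3125

Total ratio parts = 16. Expected numbers out of 1573:
  black solid: 1573 × 9/16 = 884.8125
  black white-spotted: 1573 × 3/16 = 294.9375
  brown solid: 1573 × 3/16 = 294.9375
  brown white-spotted: 1573 × 1/16 = 98.3125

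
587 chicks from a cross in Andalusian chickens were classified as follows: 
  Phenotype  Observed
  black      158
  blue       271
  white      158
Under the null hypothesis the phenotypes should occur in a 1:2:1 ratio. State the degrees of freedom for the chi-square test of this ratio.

A goodness-of-fit test with 3 phenotype classes has df = 3 − 1 = 2.

2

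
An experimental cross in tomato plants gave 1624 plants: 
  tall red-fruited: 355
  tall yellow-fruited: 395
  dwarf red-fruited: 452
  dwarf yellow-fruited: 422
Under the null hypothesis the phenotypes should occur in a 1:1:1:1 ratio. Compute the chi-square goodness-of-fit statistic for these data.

12.547

Expected counts for N = 1624 under a 1:1:1:1 ratio (total parts = 4):
  tall red-fruited: 1624 × 1/4 = 406
  tall yellow-fruited: 1624 × 1/4 = 406
  dwarf red-fruited: 1624 × 1/4 = 406
  dwarf yellow-fruited: 1624 × 1/4 = 406
χ² = Σ (O − E)² / E
  tall red-fruited: (355 − 406)² / 406 = 6.4064
  tall yellow-fruited: (395 − 406)² / 406 = 0.2980
  dwarf red-fruited: (452 − 406)² / 406 = 5.2118
  dwarf yellow-fruited: (422 − 406)² / 406 = 0.6305
χ² = 6.4064 + 0.2980 + 5.2118 + 0.6305 = 12.5467 ≈ 12.547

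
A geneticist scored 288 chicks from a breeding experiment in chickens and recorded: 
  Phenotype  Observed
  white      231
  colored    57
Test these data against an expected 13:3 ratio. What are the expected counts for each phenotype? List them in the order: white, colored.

Under the 13:3 hypothesis (Σ ratio = 16, N = 288):
  white: 288 × 13/16 = 234
  colored: 288 × 3/16 = 54

234, 54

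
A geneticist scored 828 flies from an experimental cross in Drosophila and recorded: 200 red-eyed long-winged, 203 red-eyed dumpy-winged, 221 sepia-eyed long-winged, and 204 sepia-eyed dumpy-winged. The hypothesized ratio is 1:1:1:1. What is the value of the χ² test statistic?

1.304

Total ratio parts = 4. Expected numbers out of 828:
  red-eyed long-winged: 828 × 1/4 = 207
  red-eyed dumpy-winged: 828 × 1/4 = 207
  sepia-eyed long-winged: 828 × 1/4 = 207
  sepia-eyed dumpy-winged: 828 × 1/4 = 207
χ² = Σ (O − E)² / E
  red-eyed long-winged: (200 − 207)² / 207 = 0.2367
  red-eyed dumpy-winged: (203 − 207)² / 207 = 0.0773
  sepia-eyed long-winged: (221 − 207)² / 207 = 0.9469
  sepia-eyed dumpy-winged: (204 − 207)² / 207 = 0.0435
χ² = 0.2367 + 0.0773 + 0.9469 + 0.0435 = 1.3044 ≈ 1.304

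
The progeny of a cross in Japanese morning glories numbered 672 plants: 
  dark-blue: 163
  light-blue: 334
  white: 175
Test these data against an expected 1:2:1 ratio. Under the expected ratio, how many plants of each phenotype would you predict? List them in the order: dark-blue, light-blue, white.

Under the 1:2:1 hypothesis (Σ ratio = 4, N = 672):
  dark-blue: 672 × 1/4 = 168
  light-blue: 672 × 2/4 = 336
  white: 672 × 1/4 = 168

168, 336, 168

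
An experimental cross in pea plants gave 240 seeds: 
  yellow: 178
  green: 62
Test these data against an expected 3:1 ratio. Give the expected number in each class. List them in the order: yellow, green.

180, 60

Expected counts for N = 240 under a 3:1 ratio (total parts = 4):
  yellow: 240 × 3/4 = 180
  green: 240 × 1/4 = 60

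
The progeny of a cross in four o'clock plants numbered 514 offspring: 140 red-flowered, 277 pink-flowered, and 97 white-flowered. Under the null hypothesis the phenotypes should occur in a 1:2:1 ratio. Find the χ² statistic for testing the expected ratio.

Expected counts for N = 514 under a 1:2:1 ratio (total parts = 4):
  red-flowered: 514 × 1/4 = 128.5
  pink-flowered: 514 × 2/4 = 257
  white-flowered: 514 × 1/4 = 128.5
χ² = Σ (O − E)² / E
  red-flowered: (140 − 128.5)² / 128.5 = 1.0292
  pink-flowered: (277 − 257)² / 257 = 1.5564
  white-flowered: (97 − 128.5)² / 128.5 = 7.7218
χ² = 1.0292 + 1.5564 + 7.7218 = 10.3074 ≈ 10.307

10.307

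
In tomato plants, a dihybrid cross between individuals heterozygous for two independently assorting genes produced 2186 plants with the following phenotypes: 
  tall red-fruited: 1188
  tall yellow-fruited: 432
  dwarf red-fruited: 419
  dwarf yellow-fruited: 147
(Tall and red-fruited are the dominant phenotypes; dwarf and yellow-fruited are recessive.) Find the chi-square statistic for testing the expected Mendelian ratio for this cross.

3.594

A dihybrid F₂ with independent assortment and complete dominance at both loci gives a 9:3:3:1 phenotypic ratio.
Expected counts for N = 2186 under a 9:3:3:1 ratio (total parts = 16):
  tall red-fruited: 2186 × 9/16 = 1229.625
  tall yellow-fruited: 2186 × 3/16 = 409.875
  dwarf red-fruited: 2186 × 3/16 = 409.875
  dwarf yellow-fruited: 2186 × 1/16 = 136.625
χ² = Σ (O − E)² / E
  tall red-fruited: (1188 − 1229.625)² / 1229.625 = 1.4091
  tall yellow-fruited: (432 − 409.875)² / 409.875 = 1.1943
  dwarf red-fruited: (419 − 409.875)² / 409.875 = 0.2031
  dwarf yellow-fruited: (147 − 136.625)² / 136.625 = 0.7879
χ² = 1.4091 + 1.1943 + 0.2031 + 0.7879 = 3.5944 ≈ 3.594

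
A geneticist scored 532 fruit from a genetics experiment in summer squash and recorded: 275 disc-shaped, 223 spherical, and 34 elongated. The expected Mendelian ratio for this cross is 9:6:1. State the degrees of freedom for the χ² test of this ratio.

A goodness-of-fit test with 3 phenotype classes has df = 3 − 1 = 2.

2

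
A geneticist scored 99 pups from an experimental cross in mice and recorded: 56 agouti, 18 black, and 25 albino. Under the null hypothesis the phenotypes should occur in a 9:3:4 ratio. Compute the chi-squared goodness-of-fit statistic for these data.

Under the 9:3:4 hypothesis (Σ ratio = 16, N = 99):
  agouti: 99 × 9/16 = 55.6875
  black: 99 × 3/16 = 18.5625
  albino: 99 × 4/16 = 24.75
χ² = Σ (O − E)² / E
  agouti: (56 − 55.6875)² / 55.6875 = 0.0018
  black: (18 − 18.5625)² / 18.5625 = 0.0170
  albino: (25 − 24.75)² / 24.75 = 0.0025
χ² = 0.0018 + 0.0170 + 0.0025 = 0.0213 ≈ 0.021

0.021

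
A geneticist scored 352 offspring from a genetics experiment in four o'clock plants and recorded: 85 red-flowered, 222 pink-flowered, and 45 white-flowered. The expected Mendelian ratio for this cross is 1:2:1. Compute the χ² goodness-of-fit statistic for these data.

33.136

Expected counts for N = 352 under a 1:2:1 ratio (total parts = 4):
  red-flowered: 352 × 1/4 = 88
  pink-flowered: 352 × 2/4 = 176
  white-flowered: 352 × 1/4 = 88
χ² = Σ (O − E)² / E
  red-flowered: (85 − 88)² / 88 = 0.1023
  pink-flowered: (222 − 176)² / 176 = 12.0227
  white-flowered: (45 − 88)² / 88 = 21.0114
χ² = 0.1023 + 12.0227 + 21.0114 = 33.1364 ≈ 33.136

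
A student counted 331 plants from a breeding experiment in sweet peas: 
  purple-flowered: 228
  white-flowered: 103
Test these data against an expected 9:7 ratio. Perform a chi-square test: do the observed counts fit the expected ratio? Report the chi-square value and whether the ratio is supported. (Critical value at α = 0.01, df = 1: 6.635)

Under the 9:7 hypothesis (Σ ratio = 16, N = 331):
  purple-flowered: 331 × 9/16 = 186.1875
  white-flowered: 331 × 7/16 = 144.8125
χ² = Σ (O − E)² / E
  purple-flowered: (228 − 186.1875)² / 186.1875 = 9.3899
  white-flowered: (103 − 144.8125)² / 144.8125 = 12.0728
χ² = 9.3899 + 12.0728 = 21.4627 ≈ 21.463
Degrees of freedom = 2 − 1 = 1; critical value at α = 0.01 is 6.635.
Since 21.463 > 6.635, we reject the null hypothesis — the data do not fit the 9:7 ratio.

21.463; not consistent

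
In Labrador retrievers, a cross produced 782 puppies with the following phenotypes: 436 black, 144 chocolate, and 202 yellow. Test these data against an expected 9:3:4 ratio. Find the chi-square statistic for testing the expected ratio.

Total ratio parts = 16. Expected numbers out of 782:
  black: 782 × 9/16 = 439.875
  chocolate: 782 × 3/16 = 146.625
  yellow: 782 × 4/16 = 195.5
χ² = Σ (O − E)² / E
  black: (436 − 439.875)² / 439.875 = 0.0341
  chocolate: (144 − 146.625)² / 146.625 = 0.0470
  yellow: (202 − 195.5)² / 195.5 = 0.2161
χ² = 0.0341 + 0.0470 + 0.2161 = 0.2972 ≈ 0.297

0.297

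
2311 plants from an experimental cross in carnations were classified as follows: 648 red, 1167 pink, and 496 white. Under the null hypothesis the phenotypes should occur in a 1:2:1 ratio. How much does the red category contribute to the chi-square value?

Total ratio parts = 4. Expected numbers out of 2311:
  red: 2311 × 1/4 = 577.75
  pink: 2311 × 2/4 = 1155.5
  white: 2311 × 1/4 = 577.75
Contribution of red: (648 − 577.75)² / 577.75 = 8.5419

8.542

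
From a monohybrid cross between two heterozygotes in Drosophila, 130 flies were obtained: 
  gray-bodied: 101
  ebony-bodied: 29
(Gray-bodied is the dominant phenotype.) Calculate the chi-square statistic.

For a monohybrid cross between heterozygotes with complete dominance, the expected phenotypic ratio is 3:1.
Total ratio parts = 4. Expected numbers out of 130:
  gray-bodied: 130 × 3/4 = 97.5
  ebony-bodied: 130 × 1/4 = 32.5
χ² = Σ (O − E)² / E
  gray-bodied: (101 − 97.5)² / 97.5 = 0.1256
  ebony-bodied: (29 − 32.5)² / 32.5 = 0.3769
χ² = 0.1256 + 0.3769 = 0.5025 ≈ 0.503

0.503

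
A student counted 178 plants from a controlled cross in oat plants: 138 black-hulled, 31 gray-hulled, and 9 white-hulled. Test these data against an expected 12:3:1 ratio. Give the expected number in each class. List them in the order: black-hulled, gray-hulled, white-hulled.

Expected counts for N = 178 under a 12:3:1 ratio (total parts = 16):
  black-hulled: 178 × 12/16 = 133.5
  gray-hulled: 178 × 3/16 = 33.375
  white-hulled: 178 × 1/16 = 11.125

133.5, 33.375, 11.125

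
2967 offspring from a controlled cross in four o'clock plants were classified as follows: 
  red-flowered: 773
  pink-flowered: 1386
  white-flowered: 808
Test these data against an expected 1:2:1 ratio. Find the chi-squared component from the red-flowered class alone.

Under the 1:2:1 hypothesis (Σ ratio = 4, N = 2967):
  red-flowered: 2967 × 1/4 = 741.75
  pink-flowered: 2967 × 2/4 = 1483.5
  white-flowered: 2967 × 1/4 = 741.75
Contribution of red-flowered: (773 − 741.75)² / 741.75 = 1.3166

1.317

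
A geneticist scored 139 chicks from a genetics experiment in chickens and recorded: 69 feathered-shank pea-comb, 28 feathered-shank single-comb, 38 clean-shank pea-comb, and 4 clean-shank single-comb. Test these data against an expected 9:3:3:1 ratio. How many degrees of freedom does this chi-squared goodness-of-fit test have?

A goodness-of-fit test with 4 phenotype classes has df = 4 − 1 = 3.

3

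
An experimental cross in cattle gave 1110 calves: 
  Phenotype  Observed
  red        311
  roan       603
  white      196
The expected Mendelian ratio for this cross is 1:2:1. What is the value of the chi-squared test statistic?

32.132

Expected counts for N = 1110 under a 1:2:1 ratio (total parts = 4):
  red: 1110 × 1/4 = 277.5
  roan: 1110 × 2/4 = 555
  white: 1110 × 1/4 = 277.5
χ² = Σ (O − E)² / E
  red: (311 − 277.5)² / 277.5 = 4.0441
  roan: (603 − 555)² / 555 = 4.1514
  white: (196 − 277.5)² / 277.5 = 23.9360
χ² = 4.0441 + 4.1514 + 23.9360 = 32.1315 ≈ 32.132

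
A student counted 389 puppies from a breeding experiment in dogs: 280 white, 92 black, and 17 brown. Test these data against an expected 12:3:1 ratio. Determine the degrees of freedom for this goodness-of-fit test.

2

A goodness-of-fit test with 3 phenotype classes has df = 3 − 1 = 2.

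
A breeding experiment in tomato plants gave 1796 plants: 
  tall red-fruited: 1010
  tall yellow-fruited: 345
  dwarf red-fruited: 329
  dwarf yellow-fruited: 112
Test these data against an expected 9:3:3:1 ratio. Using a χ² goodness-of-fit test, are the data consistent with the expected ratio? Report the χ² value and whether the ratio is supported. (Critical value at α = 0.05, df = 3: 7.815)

The 9:3:3:1 ratio has 16 parts, so with N = 1796 the expected counts are:
  tall red-fruited: 1796 × 9/16 = 1010.25
  tall yellow-fruited: 1796 × 3/16 = 336.75
  dwarf red-fruited: 1796 × 3/16 = 336.75
  dwarf yellow-fruited: 1796 × 1/16 = 112.25
χ² = Σ (O − E)² / E
  tall red-fruited: (1010 − 1010.25)² / 1010.25 = 0.0001
  tall yellow-fruited: (345 − 336.75)² / 336.75 = 0.2021
  dwarf red-fruited: (329 − 336.75)² / 336.75 = 0.1784
  dwarf yellow-fruited: (112 − 112.25)² / 112.25 = 0.0006
χ² = 0.0001 + 0.2021 + 0.1784 + 0.0006 = 0.3812 ≈ 0.381
Degrees of freedom = 4 − 1 = 3; critical value at α = 0.05 is 7.815.
Since 0.381 < 7.815, we fail to reject the null hypothesis — the data are consistent with the 9:3:3:1 ratio.

0.381; consistent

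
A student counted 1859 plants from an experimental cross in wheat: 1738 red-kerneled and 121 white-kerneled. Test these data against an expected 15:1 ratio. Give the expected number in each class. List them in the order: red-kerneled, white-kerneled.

Under the 15:1 hypothesis (Σ ratio = 16, N = 1859):
  red-kerneled: 1859 × 15/16 = 1742.8125
  white-kerneled: 1859 × 1/16 = 116.1875

1742.8125, 116.1875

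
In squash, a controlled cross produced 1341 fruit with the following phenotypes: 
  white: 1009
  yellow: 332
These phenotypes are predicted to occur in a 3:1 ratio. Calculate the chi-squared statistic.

0.042

Expected counts for N = 1341 under a 3:1 ratio (total parts = 4):
  white: 1341 × 3/4 = 1005.75
  yellow: 1341 × 1/4 = 335.25
χ² = Σ (O − E)² / E
  white: (1009 − 1005.75)² / 1005.75 = 0.0105
  yellow: (332 − 335.25)² / 335.25 = 0.0315
χ² = 0.0105 + 0.0315 = 0.042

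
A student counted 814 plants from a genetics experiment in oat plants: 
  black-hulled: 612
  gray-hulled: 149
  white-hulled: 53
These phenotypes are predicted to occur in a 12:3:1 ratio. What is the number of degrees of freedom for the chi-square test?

2

A goodness-of-fit test with 3 phenotype classes has df = 3 − 1 = 2.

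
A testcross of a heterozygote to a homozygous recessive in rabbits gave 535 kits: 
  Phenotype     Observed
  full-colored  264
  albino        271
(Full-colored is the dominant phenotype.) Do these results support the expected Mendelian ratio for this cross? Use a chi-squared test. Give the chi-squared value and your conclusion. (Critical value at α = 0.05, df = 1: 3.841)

0.092; consistent

A testcross of a heterozygote (Aa × aa) gives a 1:1 phenotypic ratio.
Under the 1:1 hypothesis (Σ ratio = 2, N = 535):
  full-colored: 535 × 1/2 = 267.5
  albino: 535 × 1/2 = 267.5
χ² = Σ (O − E)² / E
  full-colored: (264 − 267.5)² / 267.5 = 0.0458
  albino: (271 − 267.5)² / 267.5 = 0.0458
χ² = 0.0458 + 0.0458 = 0.0916 ≈ 0.092
Degrees of freedom = 2 − 1 = 1; critical value at α = 0.05 is 3.841.
Since 0.092 < 3.841, we fail to reject the null hypothesis — the data are consistent with the 1:1 ratio.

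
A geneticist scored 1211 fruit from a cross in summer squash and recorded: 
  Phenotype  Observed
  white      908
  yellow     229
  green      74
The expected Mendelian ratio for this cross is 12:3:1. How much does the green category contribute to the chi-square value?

0.038

Under the 12:3:1 hypothesis (Σ ratio = 16, N = 1211):
  white: 1211 × 12/16 = 908.25
  yellow: 1211 × 3/16 = 227.0625
  green: 1211 × 1/16 = 75.6875
Contribution of green: (74 − 75.6875)² / 75.6875 = 0.0376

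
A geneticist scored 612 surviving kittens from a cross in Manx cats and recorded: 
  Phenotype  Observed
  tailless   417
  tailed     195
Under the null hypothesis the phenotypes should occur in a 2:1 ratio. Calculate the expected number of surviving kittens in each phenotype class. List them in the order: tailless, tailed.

The 2:1 ratio has 3 parts, so with N = 612 the expected counts are:
  tailless: 612 × 2/3 = 408
  tailed: 612 × 1/3 = 204

408, 204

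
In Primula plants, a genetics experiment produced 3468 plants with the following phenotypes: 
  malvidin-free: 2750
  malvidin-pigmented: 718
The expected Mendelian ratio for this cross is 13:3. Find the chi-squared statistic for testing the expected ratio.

Expected counts for N = 3468 under a 13:3 ratio (total parts = 16):
  malvidin-free: 3468 × 13/16 = 2817.75
  malvidin-pigmented: 3468 × 3/16 = 650.25
χ² = Σ (O − E)² / E
  malvidin-free: (2750 − 2817.75)² / 2817.75 = 1.6290
  malvidin-pigmented: (718 − 650.25)² / 650.25 = 7.0589
χ² = 1.6290 + 7.0589 = 8.6879 ≈ 8.688

8.688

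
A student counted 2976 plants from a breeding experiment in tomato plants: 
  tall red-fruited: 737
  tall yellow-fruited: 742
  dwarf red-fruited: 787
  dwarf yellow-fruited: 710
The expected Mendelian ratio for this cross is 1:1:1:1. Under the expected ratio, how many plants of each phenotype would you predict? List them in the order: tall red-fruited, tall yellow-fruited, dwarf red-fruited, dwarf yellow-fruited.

Expected counts for N = 2976 under a 1:1:1:1 ratio (total parts = 4):
  tall red-fruited: 2976 × 1/4 = 744
  tall yellow-fruited: 2976 × 1/4 = 744
  dwarf red-fruited: 2976 × 1/4 = 744
  dwarf yellow-fruited: 2976 × 1/4 = 744

744, 744, 744, 744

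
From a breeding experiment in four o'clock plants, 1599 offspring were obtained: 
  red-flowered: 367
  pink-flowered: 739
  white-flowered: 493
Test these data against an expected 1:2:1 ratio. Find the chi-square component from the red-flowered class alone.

2.683

The 1:2:1 ratio has 4 parts, so with N = 1599 the expected counts are:
  red-flowered: 1599 × 1/4 = 399.75
  pink-flowered: 1599 × 2/4 = 799.5
  white-flowered: 1599 × 1/4 = 399.75
Contribution of red-flowered: (367 − 399.75)² / 399.75 = 2.6831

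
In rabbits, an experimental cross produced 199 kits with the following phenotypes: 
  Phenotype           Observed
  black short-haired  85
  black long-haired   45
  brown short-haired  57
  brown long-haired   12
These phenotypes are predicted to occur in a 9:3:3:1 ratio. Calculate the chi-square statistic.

The 9:3:3:1 ratio has 16 parts, so with N = 199 the expected counts are:
  black short-haired: 199 × 9/16 = 111.9375
  black long-haired: 199 × 3/16 = 37.3125
  brown short-haired: 199 × 3/16 = 37.3125
  brown long-haired: 199 × 1/16 = 12.4375
χ² = Σ (O − E)² / E
  black short-haired: (85 − 111.9375)² / 111.9375 = 6.4824
  black long-haired: (45 − 37.3125)² / 37.3125 = 1.5839
  brown short-haired: (57 − 37.3125)² / 37.3125 = 10.3879
  brown long-haired: (12 − 12.4375)² / 12.4375 = 0.0154
χ² = 6.4824 + 1.5839 + 10.3879 + 0.0154 = 18.4696 ≈ 18.470

18.470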